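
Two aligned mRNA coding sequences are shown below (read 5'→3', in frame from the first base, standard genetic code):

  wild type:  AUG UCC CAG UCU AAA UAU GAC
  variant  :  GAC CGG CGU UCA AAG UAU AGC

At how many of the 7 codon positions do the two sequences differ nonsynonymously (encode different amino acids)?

Codon 1: AUG Met / GAC Asp — nonsynonymous.
Codon 2: UCC Ser / CGG Arg — nonsynonymous.
Codon 3: CAG Gln / CGU Arg — nonsynonymous.
Codon 4: UCU Ser / UCA Ser — synonymous.
Codon 5: AAA Lys / AAG Lys — synonymous.
Codon 6: UAU Tyr / UAU Tyr — identical.
Codon 7: GAC Asp / AGC Ser — nonsynonymous.
Nonsynonymous differences: 4.

4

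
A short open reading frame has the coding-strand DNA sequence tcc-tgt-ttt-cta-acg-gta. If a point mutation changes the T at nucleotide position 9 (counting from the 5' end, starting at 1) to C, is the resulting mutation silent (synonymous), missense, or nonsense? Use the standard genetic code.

Position 9 falls in codon 3: TTT → Phe.
After the substitution the codon is TTC → Phe.
Both encode Phe, so the change is synonymous.

silent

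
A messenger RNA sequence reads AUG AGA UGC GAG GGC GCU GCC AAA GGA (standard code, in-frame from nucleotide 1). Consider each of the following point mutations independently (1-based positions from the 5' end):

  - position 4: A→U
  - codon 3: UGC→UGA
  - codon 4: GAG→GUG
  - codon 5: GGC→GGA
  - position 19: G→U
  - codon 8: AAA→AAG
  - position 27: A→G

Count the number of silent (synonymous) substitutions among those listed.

Codon 2: AGA (Arg) → UGA (Stop) — nonsense.
Codon 3: UGC (Cys) → UGA (Stop) — nonsense.
Codon 4: GAG (Glu) → GUG (Val) — missense.
Codon 5: GGC (Gly) → GGA (Gly) — synonymous.
Codon 7: GCC (Ala) → UCC (Ser) — missense.
Codon 8: AAA (Lys) → AAG (Lys) — synonymous.
Codon 9: GGA (Gly) → GGG (Gly) — synonymous.
Synonymous: 3 of 7.

3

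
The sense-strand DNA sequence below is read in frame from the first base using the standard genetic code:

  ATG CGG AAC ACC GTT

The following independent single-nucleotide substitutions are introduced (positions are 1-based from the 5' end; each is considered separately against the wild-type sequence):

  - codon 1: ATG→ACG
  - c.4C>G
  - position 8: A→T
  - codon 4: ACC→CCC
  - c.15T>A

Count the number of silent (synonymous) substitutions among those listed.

Codon 1: ATG (Met) → ACG (Thr) — missense.
Codon 2: CGG (Arg) → GGG (Gly) — missense.
Codon 3: AAC (Asn) → ATC (Ile) — missense.
Codon 4: ACC (Thr) → CCC (Pro) — missense.
Codon 5: GTT (Val) → GTA (Val) — synonymous.
Synonymous: 1 of 5.

1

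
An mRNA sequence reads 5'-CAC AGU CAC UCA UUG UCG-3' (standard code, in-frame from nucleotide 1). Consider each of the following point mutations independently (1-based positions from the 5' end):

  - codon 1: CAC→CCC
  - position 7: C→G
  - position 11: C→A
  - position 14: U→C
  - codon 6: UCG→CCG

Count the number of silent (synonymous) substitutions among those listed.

Codon 1: CAC (His) → CCC (Pro) — missense.
Codon 3: CAC (His) → GAC (Asp) — missense.
Codon 4: UCA (Ser) → UAA (Stop) — nonsense.
Codon 5: UUG (Leu) → UCG (Ser) — missense.
Codon 6: UCG (Ser) → CCG (Pro) — missense.
Synonymous: 0 of 5.

0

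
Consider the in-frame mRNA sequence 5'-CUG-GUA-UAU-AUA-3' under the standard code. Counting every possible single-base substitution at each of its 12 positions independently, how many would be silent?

10

Codon 1 (CUG, Leu): 4 synonymous substitutions.
Codon 2 (GUA, Val): 3 synonymous substitutions.
Codon 3 (UAU, Tyr): 1 synonymous substitution.
Codon 4 (AUA, Ile): 2 synonymous substitutions.
Total: 4 + 3 + 1 + 2 = 10.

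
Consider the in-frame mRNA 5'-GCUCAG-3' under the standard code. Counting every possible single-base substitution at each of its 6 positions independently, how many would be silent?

4

Codon 1 (GCU, Ala): 3 synonymous substitutions.
Codon 2 (CAG, Gln): 1 synonymous substitution.
Total: 3 + 1 = 4.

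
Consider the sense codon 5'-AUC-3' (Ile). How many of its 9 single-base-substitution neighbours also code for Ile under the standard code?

Position 1: none → 0 synonymous.
Position 2: none → 0 synonymous.
Position 3: AUU, AUA → 2 synonymous.
Total: 0 + 0 + 2 = 2.

2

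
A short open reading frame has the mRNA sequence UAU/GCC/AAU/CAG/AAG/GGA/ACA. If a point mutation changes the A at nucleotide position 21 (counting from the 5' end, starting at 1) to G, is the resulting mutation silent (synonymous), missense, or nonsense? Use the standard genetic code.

silent

Position 21 falls in codon 7: ACA → Thr.
After the substitution the codon is ACG → Thr.
Both encode Thr, so the change is synonymous.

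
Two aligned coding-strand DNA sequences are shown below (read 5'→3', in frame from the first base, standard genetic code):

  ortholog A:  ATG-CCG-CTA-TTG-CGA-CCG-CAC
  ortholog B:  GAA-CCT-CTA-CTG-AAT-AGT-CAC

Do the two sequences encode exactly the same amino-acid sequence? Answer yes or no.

no

Codon 1: ATG Met / GAA Glu — nonsynonymous.
Codon 2: CCG Pro / CCT Pro — synonymous.
Codon 3: CTA Leu / CTA Leu — identical.
Codon 4: TTG Leu / CTG Leu — synonymous.
Codon 5: CGA Arg / AAT Asn — nonsynonymous.
Codon 6: CCG Pro / AGT Ser — nonsynonymous.
Codon 7: CAC His / CAC His — identical.
Nonsynonymous differences: 3 → different protein.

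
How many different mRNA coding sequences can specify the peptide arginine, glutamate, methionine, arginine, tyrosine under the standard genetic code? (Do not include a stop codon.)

Arg: 6 codons.
Glu: 2 codons.
Met: 1 codon.
Arg: 6 codons.
Tyr: 2 codons.
6 × 2 × 1 × 6 × 2 = 144.

144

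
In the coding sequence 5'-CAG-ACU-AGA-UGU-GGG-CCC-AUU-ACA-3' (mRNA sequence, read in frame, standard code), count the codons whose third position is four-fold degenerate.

Codon 1 CAG (Gln): third position 2-fold.
Codon 2 ACU (Thr): third position 4-fold.
Codon 3 AGA (Arg): third position 2-fold.
Codon 4 UGU (Cys): third position 2-fold.
Codon 5 GGG (Gly): third position 4-fold.
Codon 6 CCC (Pro): third position 4-fold.
Codon 7 AUU (Ile): third position 3-fold.
Codon 8 ACA (Thr): third position 4-fold.
Four-fold degenerate third positions: 4.

4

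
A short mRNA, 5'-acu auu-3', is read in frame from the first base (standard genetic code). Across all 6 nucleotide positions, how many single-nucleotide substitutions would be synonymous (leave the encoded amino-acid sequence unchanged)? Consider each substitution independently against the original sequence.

5

Codon 1 (ACU, Thr): 3 synonymous substitutions.
Codon 2 (AUU, Ile): 2 synonymous substitutions.
Total: 3 + 2 = 5.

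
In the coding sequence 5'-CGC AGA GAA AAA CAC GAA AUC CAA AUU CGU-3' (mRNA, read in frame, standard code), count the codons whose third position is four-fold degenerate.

Codon 1 CGC (Arg): third position 4-fold.
Codon 2 AGA (Arg): third position 2-fold.
Codon 3 GAA (Glu): third position 2-fold.
Codon 4 AAA (Lys): third position 2-fold.
Codon 5 CAC (His): third position 2-fold.
Codon 6 GAA (Glu): third position 2-fold.
Codon 7 AUC (Ile): third position 3-fold.
Codon 8 CAA (Gln): third position 2-fold.
Codon 9 AUU (Ile): third position 3-fold.
Codon 10 CGU (Arg): third position 4-fold.
Four-fold degenerate third positions: 2.

2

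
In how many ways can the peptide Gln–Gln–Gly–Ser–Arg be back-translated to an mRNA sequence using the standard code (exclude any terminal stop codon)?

Gln: 2 codons.
Gln: 2 codons.
Gly: 4 codons.
Ser: 6 codons.
Arg: 6 codons.
2 × 2 × 4 × 6 × 6 = 576.

576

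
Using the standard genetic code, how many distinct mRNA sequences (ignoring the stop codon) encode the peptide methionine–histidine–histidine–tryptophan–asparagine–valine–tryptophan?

32

Met: 1 codon.
His: 2 codons.
His: 2 codons.
Trp: 1 codon.
Asn: 2 codons.
Val: 4 codons.
Trp: 1 codon.
1 × 2 × 2 × 1 × 2 × 4 × 1 = 32.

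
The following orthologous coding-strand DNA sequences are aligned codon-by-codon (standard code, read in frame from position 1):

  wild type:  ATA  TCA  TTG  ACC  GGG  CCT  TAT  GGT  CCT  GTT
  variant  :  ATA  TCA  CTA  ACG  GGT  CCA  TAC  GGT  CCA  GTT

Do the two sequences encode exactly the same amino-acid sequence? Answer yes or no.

Codon 1: ATA Ile / ATA Ile — identical.
Codon 2: TCA Ser / TCA Ser — identical.
Codon 3: TTG Leu / CTA Leu — synonymous.
Codon 4: ACC Thr / ACG Thr — synonymous.
Codon 5: GGG Gly / GGT Gly — synonymous.
Codon 6: CCT Pro / CCA Pro — synonymous.
Codon 7: TAT Tyr / TAC Tyr — synonymous.
Codon 8: GGT Gly / GGT Gly — identical.
Codon 9: CCT Pro / CCA Pro — synonymous.
Codon 10: GTT Val / GTT Val — identical.
Nonsynonymous differences: 0 → same protein.

yes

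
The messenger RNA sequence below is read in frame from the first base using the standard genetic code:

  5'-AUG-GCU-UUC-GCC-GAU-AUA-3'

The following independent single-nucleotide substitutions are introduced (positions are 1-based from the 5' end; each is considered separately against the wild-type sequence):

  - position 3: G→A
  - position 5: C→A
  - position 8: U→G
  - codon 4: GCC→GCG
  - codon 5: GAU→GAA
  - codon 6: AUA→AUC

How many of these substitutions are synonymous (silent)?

2

Codon 1: AUG (Met) → AUA (Ile) — missense.
Codon 2: GCU (Ala) → GAU (Asp) — missense.
Codon 3: UUC (Phe) → UGC (Cys) — missense.
Codon 4: GCC (Ala) → GCG (Ala) — synonymous.
Codon 5: GAU (Asp) → GAA (Glu) — missense.
Codon 6: AUA (Ile) → AUC (Ile) — synonymous.
Synonymous: 2 of 6.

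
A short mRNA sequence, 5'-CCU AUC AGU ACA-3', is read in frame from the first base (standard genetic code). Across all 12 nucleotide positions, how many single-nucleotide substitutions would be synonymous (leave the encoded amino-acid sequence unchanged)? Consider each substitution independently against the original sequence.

Codon 1 (CCU, Pro): 3 synonymous substitutions.
Codon 2 (AUC, Ile): 2 synonymous substitutions.
Codon 3 (AGU, Ser): 1 synonymous substitution.
Codon 4 (ACA, Thr): 3 synonymous substitutions.
Total: 3 + 2 + 1 + 3 = 9.

9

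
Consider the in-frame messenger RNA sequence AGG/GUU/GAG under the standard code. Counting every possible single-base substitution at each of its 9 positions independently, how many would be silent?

6

Codon 1 (AGG, Arg): 2 synonymous substitutions.
Codon 2 (GUU, Val): 3 synonymous substitutions.
Codon 3 (GAG, Glu): 1 synonymous substitution.
Total: 2 + 3 + 1 = 6.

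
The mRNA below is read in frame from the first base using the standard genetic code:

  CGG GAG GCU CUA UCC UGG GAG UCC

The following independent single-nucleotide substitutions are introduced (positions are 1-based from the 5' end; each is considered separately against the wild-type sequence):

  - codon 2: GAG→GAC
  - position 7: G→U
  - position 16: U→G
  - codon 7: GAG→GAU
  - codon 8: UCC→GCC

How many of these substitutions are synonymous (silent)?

Codon 2: GAG (Glu) → GAC (Asp) — missense.
Codon 3: GCU (Ala) → UCU (Ser) — missense.
Codon 6: UGG (Trp) → GGG (Gly) — missense.
Codon 7: GAG (Glu) → GAU (Asp) — missense.
Codon 8: UCC (Ser) → GCC (Ala) — missense.
Synonymous: 0 of 5.

0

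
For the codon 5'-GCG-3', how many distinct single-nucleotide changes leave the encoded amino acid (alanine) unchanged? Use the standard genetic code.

Position 1: none → 0 synonymous.
Position 2: none → 0 synonymous.
Position 3: GCU, GCC, GCA → 3 synonymous.
Total: 0 + 0 + 3 = 3.

3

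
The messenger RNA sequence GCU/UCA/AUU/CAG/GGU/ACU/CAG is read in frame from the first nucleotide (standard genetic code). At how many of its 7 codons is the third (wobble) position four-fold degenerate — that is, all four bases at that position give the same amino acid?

Codon 1 GCU (Ala): third position 4-fold.
Codon 2 UCA (Ser): third position 4-fold.
Codon 3 AUU (Ile): third position 3-fold.
Codon 4 CAG (Gln): third position 2-fold.
Codon 5 GGU (Gly): third position 4-fold.
Codon 6 ACU (Thr): third position 4-fold.
Codon 7 CAG (Gln): third position 2-fold.
Four-fold degenerate third positions: 4.

4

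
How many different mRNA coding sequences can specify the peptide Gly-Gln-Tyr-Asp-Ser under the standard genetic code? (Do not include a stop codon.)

Gly: 4 codons.
Gln: 2 codons.
Tyr: 2 codons.
Asp: 2 codons.
Ser: 6 codons.
4 × 2 × 2 × 2 × 6 = 192.

192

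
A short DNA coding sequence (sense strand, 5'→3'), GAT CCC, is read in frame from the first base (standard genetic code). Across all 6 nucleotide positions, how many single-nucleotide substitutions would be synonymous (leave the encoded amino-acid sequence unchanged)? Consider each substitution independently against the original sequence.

Codon 1 (GAT, Asp): 1 synonymous substitution.
Codon 2 (CCC, Pro): 3 synonymous substitutions.
Total: 1 + 3 = 4.

4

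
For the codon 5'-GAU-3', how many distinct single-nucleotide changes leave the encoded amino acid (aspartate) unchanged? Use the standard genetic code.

1

Position 1: none → 0 synonymous.
Position 2: none → 0 synonymous.
Position 3: GAC → 1 synonymous.
Total: 0 + 0 + 1 = 1.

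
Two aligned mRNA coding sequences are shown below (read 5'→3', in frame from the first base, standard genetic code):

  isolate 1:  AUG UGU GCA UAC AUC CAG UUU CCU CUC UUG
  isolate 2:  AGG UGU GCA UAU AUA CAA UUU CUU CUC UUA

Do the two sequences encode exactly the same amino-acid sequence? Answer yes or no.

no

Codon 1: AUG Met / AGG Arg — nonsynonymous.
Codon 2: UGU Cys / UGU Cys — identical.
Codon 3: GCA Ala / GCA Ala — identical.
Codon 4: UAC Tyr / UAU Tyr — synonymous.
Codon 5: AUC Ile / AUA Ile — synonymous.
Codon 6: CAG Gln / CAA Gln — synonymous.
Codon 7: UUU Phe / UUU Phe — identical.
Codon 8: CCU Pro / CUU Leu — nonsynonymous.
Codon 9: CUC Leu / CUC Leu — identical.
Codon 10: UUG Leu / UUA Leu — synonymous.
Nonsynonymous differences: 2 → different protein.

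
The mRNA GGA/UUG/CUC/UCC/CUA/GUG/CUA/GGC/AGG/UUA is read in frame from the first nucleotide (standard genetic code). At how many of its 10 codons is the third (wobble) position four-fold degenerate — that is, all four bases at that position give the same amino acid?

Codon 1 GGA (Gly): third position 4-fold.
Codon 2 UUG (Leu): third position 2-fold.
Codon 3 CUC (Leu): third position 4-fold.
Codon 4 UCC (Ser): third position 4-fold.
Codon 5 CUA (Leu): third position 4-fold.
Codon 6 GUG (Val): third position 4-fold.
Codon 7 CUA (Leu): third position 4-fold.
Codon 8 GGC (Gly): third position 4-fold.
Codon 9 AGG (Arg): third position 2-fold.
Codon 10 UUA (Leu): third position 2-fold.
Four-fold degenerate third positions: 7.

7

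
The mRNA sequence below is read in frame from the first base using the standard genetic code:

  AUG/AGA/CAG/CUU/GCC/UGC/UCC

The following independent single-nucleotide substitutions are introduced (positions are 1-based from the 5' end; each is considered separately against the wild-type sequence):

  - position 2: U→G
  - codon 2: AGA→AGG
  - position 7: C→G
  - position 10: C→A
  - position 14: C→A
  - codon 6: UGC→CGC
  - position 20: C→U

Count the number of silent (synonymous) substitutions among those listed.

1

Codon 1: AUG (Met) → AGG (Arg) — missense.
Codon 2: AGA (Arg) → AGG (Arg) — synonymous.
Codon 3: CAG (Gln) → GAG (Glu) — missense.
Codon 4: CUU (Leu) → AUU (Ile) — missense.
Codon 5: GCC (Ala) → GAC (Asp) — missense.
Codon 6: UGC (Cys) → CGC (Arg) — missense.
Codon 7: UCC (Ser) → UUC (Phe) — missense.
Synonymous: 1 of 7.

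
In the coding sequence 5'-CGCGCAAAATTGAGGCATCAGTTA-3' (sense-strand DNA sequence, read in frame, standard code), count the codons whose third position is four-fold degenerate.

2

Codon 1 CGC (Arg): third position 4-fold.
Codon 2 GCA (Ala): third position 4-fold.
Codon 3 AAA (Lys): third position 2-fold.
Codon 4 TTG (Leu): third position 2-fold.
Codon 5 AGG (Arg): third position 2-fold.
Codon 6 CAT (His): third position 2-fold.
Codon 7 CAG (Gln): third position 2-fold.
Codon 8 TTA (Leu): third position 2-fold.
Four-fold degenerate third positions: 2.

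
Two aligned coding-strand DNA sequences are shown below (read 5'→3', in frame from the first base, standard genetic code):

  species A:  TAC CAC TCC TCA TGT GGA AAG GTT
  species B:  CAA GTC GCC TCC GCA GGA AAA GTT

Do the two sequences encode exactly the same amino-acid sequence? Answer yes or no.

Codon 1: TAC Tyr / CAA Gln — nonsynonymous.
Codon 2: CAC His / GTC Val — nonsynonymous.
Codon 3: TCC Ser / GCC Ala — nonsynonymous.
Codon 4: TCA Ser / TCC Ser — synonymous.
Codon 5: TGT Cys / GCA Ala — nonsynonymous.
Codon 6: GGA Gly / GGA Gly — identical.
Codon 7: AAG Lys / AAA Lys — synonymous.
Codon 8: GTT Val / GTT Val — identical.
Nonsynonymous differences: 4 → different protein.

no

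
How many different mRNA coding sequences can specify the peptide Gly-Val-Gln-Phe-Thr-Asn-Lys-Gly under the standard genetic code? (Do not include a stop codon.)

4096

Gly: 4 codons.
Val: 4 codons.
Gln: 2 codons.
Phe: 2 codons.
Thr: 4 codons.
Asn: 2 codons.
Lys: 2 codons.
Gly: 4 codons.
4 × 4 × 2 × 2 × 4 × 2 × 2 × 4 = 4096.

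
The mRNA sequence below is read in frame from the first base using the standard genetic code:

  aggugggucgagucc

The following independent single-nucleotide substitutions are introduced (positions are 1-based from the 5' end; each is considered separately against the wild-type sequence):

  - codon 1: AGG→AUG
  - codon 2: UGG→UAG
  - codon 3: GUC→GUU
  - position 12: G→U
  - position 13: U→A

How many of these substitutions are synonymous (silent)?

Codon 1: AGG (Arg) → AUG (Met) — missense.
Codon 2: UGG (Trp) → UAG (Stop) — nonsense.
Codon 3: GUC (Val) → GUU (Val) — synonymous.
Codon 4: GAG (Glu) → GAU (Asp) — missense.
Codon 5: UCC (Ser) → ACC (Thr) — missense.
Synonymous: 1 of 5.

1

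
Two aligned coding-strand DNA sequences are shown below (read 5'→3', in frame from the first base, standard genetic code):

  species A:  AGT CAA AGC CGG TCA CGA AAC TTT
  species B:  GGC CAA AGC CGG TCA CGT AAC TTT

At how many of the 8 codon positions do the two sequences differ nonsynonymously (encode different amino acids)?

1

Codon 1: AGT Ser / GGC Gly — nonsynonymous.
Codon 2: CAA Gln / CAA Gln — identical.
Codon 3: AGC Ser / AGC Ser — identical.
Codon 4: CGG Arg / CGG Arg — identical.
Codon 5: TCA Ser / TCA Ser — identical.
Codon 6: CGA Arg / CGT Arg — synonymous.
Codon 7: AAC Asn / AAC Asn — identical.
Codon 8: TTT Phe / TTT Phe — identical.
Nonsynonymous differences: 1.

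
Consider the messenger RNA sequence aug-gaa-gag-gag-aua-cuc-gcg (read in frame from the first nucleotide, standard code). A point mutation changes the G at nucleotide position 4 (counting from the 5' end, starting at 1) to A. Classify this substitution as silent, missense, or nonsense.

missense

Position 4 falls in codon 2: GAA → Glu.
After the substitution the codon is AAA → Lys.
Glu ≠ Lys, so this is a missense mutation.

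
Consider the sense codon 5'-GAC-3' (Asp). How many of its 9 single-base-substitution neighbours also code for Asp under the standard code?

Position 1: none → 0 synonymous.
Position 2: none → 0 synonymous.
Position 3: GAT → 1 synonymous.
Total: 0 + 0 + 1 = 1.

1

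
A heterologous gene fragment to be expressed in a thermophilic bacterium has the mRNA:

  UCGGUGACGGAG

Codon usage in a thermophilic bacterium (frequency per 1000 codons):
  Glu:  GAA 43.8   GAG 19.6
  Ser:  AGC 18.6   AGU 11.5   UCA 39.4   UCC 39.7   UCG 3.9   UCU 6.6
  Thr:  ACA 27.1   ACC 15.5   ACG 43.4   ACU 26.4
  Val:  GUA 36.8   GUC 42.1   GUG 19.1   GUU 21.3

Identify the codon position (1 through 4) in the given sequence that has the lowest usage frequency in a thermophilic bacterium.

Codon 1 UCG (Ser): 3.9 per 1000.
Codon 2 GUG (Val): 19.1 per 1000.
Codon 3 ACG (Thr): 43.4 per 1000.
Codon 4 GAG (Glu): 19.6 per 1000.
Lowest frequency is 3.9 at codon 1.

1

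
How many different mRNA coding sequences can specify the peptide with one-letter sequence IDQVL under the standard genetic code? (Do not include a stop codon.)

288

Ile: 3 codons.
Asp: 2 codons.
Gln: 2 codons.
Val: 4 codons.
Leu: 6 codons.
3 × 2 × 2 × 4 × 6 = 288.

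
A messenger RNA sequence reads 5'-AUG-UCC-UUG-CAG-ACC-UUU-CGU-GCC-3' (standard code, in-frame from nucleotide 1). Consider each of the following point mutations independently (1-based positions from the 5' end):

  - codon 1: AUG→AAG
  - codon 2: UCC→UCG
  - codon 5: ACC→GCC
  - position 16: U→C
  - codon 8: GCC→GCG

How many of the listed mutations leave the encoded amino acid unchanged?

Codon 1: AUG (Met) → AAG (Lys) — missense.
Codon 2: UCC (Ser) → UCG (Ser) — synonymous.
Codon 5: ACC (Thr) → GCC (Ala) — missense.
Codon 6: UUU (Phe) → CUU (Leu) — missense.
Codon 8: GCC (Ala) → GCG (Ala) — synonymous.
Synonymous: 2 of 5.

2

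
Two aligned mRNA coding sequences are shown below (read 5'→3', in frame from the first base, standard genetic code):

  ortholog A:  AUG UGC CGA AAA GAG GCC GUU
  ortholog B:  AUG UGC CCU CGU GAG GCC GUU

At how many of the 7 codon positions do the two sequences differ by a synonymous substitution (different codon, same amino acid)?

Codon 1: AUG Met / AUG Met — identical.
Codon 2: UGC Cys / UGC Cys — identical.
Codon 3: CGA Arg / CCU Pro — nonsynonymous.
Codon 4: AAA Lys / CGU Arg — nonsynonymous.
Codon 5: GAG Glu / GAG Glu — identical.
Codon 6: GCC Ala / GCC Ala — identical.
Codon 7: GUU Val / GUU Val — identical.
Synonymous differences: 0.

0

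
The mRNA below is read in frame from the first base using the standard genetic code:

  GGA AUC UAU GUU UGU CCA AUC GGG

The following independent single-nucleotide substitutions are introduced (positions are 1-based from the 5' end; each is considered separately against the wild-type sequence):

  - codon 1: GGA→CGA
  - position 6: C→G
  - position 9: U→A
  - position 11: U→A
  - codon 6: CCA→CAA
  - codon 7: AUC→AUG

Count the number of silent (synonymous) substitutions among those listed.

0

Codon 1: GGA (Gly) → CGA (Arg) — missense.
Codon 2: AUC (Ile) → AUG (Met) — missense.
Codon 3: UAU (Tyr) → UAA (Stop) — nonsense.
Codon 4: GUU (Val) → GAU (Asp) — missense.
Codon 6: CCA (Pro) → CAA (Gln) — missense.
Codon 7: AUC (Ile) → AUG (Met) — missense.
Synonymous: 0 of 6.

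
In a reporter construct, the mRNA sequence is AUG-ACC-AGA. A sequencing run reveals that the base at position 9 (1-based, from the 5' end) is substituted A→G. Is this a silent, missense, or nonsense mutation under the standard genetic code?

silent

Position 9 falls in codon 3: AGA → Arg.
After the substitution the codon is AGG → Arg.
Both encode Arg, so the change is synonymous.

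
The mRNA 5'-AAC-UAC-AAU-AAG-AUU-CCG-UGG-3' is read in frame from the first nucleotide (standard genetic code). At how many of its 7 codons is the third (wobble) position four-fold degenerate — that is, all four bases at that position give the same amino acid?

1

Codon 1 AAC (Asn): third position 2-fold.
Codon 2 UAC (Tyr): third position 2-fold.
Codon 3 AAU (Asn): third position 2-fold.
Codon 4 AAG (Lys): third position 2-fold.
Codon 5 AUU (Ile): third position 3-fold.
Codon 6 CCG (Pro): third position 4-fold.
Codon 7 UGG (Trp): third position 1-fold.
Four-fold degenerate third positions: 1.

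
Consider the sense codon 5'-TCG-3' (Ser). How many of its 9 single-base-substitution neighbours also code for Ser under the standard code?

Position 1: none → 0 synonymous.
Position 2: none → 0 synonymous.
Position 3: TCT, TCC, TCA → 3 synonymous.
Total: 0 + 0 + 3 = 3.

3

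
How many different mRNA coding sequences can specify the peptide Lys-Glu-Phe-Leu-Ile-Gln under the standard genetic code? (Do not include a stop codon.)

Lys: 2 codons.
Glu: 2 codons.
Phe: 2 codons.
Leu: 6 codons.
Ile: 3 codons.
Gln: 2 codons.
2 × 2 × 2 × 6 × 3 × 2 = 288.

288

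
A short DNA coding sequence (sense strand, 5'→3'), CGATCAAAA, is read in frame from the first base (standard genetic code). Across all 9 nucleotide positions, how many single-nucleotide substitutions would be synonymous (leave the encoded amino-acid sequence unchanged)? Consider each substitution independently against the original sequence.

8

Codon 1 (CGA, Arg): 4 synonymous substitutions.
Codon 2 (TCA, Ser): 3 synonymous substitutions.
Codon 3 (AAA, Lys): 1 synonymous substitution.
Total: 4 + 3 + 1 = 8.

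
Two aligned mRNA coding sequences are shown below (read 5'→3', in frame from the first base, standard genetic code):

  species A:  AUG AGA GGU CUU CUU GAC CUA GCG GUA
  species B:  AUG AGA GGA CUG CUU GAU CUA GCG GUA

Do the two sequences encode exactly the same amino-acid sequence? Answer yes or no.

Codon 1: AUG Met / AUG Met — identical.
Codon 2: AGA Arg / AGA Arg — identical.
Codon 3: GGU Gly / GGA Gly — synonymous.
Codon 4: CUU Leu / CUG Leu — synonymous.
Codon 5: CUU Leu / CUU Leu — identical.
Codon 6: GAC Asp / GAU Asp — synonymous.
Codon 7: CUA Leu / CUA Leu — identical.
Codon 8: GCG Ala / GCG Ala — identical.
Codon 9: GUA Val / GUA Val — identical.
Nonsynonymous differences: 0 → same protein.

yes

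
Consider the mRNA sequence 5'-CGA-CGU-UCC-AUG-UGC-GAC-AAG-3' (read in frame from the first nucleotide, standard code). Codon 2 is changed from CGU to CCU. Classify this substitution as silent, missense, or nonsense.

missense

Position 5 falls in codon 2: CGU → Arg.
After the substitution the codon is CCU → Pro.
Arg ≠ Pro, so this is a missense mutation.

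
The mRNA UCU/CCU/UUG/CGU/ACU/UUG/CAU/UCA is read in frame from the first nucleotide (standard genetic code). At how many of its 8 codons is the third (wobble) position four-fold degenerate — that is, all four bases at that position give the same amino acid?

Codon 1 UCU (Ser): third position 4-fold.
Codon 2 CCU (Pro): third position 4-fold.
Codon 3 UUG (Leu): third position 2-fold.
Codon 4 CGU (Arg): third position 4-fold.
Codon 5 ACU (Thr): third position 4-fold.
Codon 6 UUG (Leu): third position 2-fold.
Codon 7 CAU (His): third position 2-fold.
Codon 8 UCA (Ser): third position 4-fold.
Four-fold degenerate third positions: 5.

5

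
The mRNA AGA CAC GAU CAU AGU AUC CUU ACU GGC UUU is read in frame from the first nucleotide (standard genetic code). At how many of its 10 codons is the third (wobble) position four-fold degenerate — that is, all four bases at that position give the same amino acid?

3

Codon 1 AGA (Arg): third position 2-fold.
Codon 2 CAC (His): third position 2-fold.
Codon 3 GAU (Asp): third position 2-fold.
Codon 4 CAU (His): third position 2-fold.
Codon 5 AGU (Ser): third position 2-fold.
Codon 6 AUC (Ile): third position 3-fold.
Codon 7 CUU (Leu): third position 4-fold.
Codon 8 ACU (Thr): third position 4-fold.
Codon 9 GGC (Gly): third position 4-fold.
Codon 10 UUU (Phe): third position 2-fold.
Four-fold degenerate third positions: 3.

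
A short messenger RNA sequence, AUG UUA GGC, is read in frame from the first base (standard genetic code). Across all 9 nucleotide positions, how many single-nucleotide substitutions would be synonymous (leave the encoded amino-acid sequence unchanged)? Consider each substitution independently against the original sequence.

Codon 1 (AUG, Met): 0 synonymous substitutions.
Codon 2 (UUA, Leu): 2 synonymous substitutions.
Codon 3 (GGC, Gly): 3 synonymous substitutions.
Total: 0 + 2 + 3 = 5.

5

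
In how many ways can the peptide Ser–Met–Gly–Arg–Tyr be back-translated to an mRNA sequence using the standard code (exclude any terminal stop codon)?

Ser: 6 codons.
Met: 1 codon.
Gly: 4 codons.
Arg: 6 codons.
Tyr: 2 codons.
6 × 1 × 4 × 6 × 2 = 288.

288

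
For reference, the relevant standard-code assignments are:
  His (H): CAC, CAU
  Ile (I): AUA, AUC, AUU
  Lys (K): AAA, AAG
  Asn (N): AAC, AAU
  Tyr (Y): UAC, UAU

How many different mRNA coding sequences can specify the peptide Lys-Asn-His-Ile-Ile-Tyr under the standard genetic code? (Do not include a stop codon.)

Lys: 2 codons.
Asn: 2 codons.
His: 2 codons.
Ile: 3 codons.
Ile: 3 codons.
Tyr: 2 codons.
2 × 2 × 2 × 3 × 3 × 2 = 144.

144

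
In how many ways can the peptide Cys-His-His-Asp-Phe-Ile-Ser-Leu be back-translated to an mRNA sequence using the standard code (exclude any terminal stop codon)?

3456

Cys: 2 codons.
His: 2 codons.
His: 2 codons.
Asp: 2 codons.
Phe: 2 codons.
Ile: 3 codons.
Ser: 6 codons.
Leu: 6 codons.
2 × 2 × 2 × 2 × 2 × 3 × 6 × 6 = 3456.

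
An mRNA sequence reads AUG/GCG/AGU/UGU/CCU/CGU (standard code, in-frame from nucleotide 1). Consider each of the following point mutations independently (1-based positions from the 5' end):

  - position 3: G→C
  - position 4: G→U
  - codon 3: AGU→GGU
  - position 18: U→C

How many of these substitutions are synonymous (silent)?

1

Codon 1: AUG (Met) → AUC (Ile) — missense.
Codon 2: GCG (Ala) → UCG (Ser) — missense.
Codon 3: AGU (Ser) → GGU (Gly) — missense.
Codon 6: CGU (Arg) → CGC (Arg) — synonymous.
Synonymous: 1 of 4.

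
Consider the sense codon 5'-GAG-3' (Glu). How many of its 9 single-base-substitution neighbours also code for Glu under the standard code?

Position 1: none → 0 synonymous.
Position 2: none → 0 synonymous.
Position 3: GAA → 1 synonymous.
Total: 0 + 0 + 1 = 1.

1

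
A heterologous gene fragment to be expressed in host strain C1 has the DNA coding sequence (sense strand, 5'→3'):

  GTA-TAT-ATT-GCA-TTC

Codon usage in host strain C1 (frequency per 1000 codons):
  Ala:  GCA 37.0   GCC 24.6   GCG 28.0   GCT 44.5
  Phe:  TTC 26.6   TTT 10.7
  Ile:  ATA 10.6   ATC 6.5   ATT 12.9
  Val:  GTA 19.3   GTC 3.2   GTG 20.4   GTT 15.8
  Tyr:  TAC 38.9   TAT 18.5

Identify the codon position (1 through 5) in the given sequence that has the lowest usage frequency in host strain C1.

Codon 1 GTA (Val): 19.3 per 1000.
Codon 2 TAT (Tyr): 18.5 per 1000.
Codon 3 ATT (Ile): 12.9 per 1000.
Codon 4 GCA (Ala): 37.0 per 1000.
Codon 5 TTC (Phe): 26.6 per 1000.
Lowest frequency is 12.9 at codon 3.

3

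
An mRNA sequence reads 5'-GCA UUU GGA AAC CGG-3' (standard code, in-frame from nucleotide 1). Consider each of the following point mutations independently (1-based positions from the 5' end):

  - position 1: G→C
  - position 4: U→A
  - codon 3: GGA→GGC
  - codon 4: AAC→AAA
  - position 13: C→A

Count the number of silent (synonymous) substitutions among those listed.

2

Codon 1: GCA (Ala) → CCA (Pro) — missense.
Codon 2: UUU (Phe) → AUU (Ile) — missense.
Codon 3: GGA (Gly) → GGC (Gly) — synonymous.
Codon 4: AAC (Asn) → AAA (Lys) — missense.
Codon 5: CGG (Arg) → AGG (Arg) — synonymous.
Synonymous: 2 of 5.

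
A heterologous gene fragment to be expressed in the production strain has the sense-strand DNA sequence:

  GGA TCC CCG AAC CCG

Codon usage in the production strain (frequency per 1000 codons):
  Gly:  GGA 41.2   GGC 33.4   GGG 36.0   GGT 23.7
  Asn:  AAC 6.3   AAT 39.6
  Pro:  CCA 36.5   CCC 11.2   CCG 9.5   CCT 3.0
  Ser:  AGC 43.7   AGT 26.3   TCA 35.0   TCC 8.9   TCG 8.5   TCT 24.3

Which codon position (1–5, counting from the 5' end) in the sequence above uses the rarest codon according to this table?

Codon 1 GGA (Gly): 41.2 per 1000.
Codon 2 TCC (Ser): 8.9 per 1000.
Codon 3 CCG (Pro): 9.5 per 1000.
Codon 4 AAC (Asn): 6.3 per 1000.
Codon 5 CCG (Pro): 9.5 per 1000.
Lowest frequency is 6.3 at codon 4.

4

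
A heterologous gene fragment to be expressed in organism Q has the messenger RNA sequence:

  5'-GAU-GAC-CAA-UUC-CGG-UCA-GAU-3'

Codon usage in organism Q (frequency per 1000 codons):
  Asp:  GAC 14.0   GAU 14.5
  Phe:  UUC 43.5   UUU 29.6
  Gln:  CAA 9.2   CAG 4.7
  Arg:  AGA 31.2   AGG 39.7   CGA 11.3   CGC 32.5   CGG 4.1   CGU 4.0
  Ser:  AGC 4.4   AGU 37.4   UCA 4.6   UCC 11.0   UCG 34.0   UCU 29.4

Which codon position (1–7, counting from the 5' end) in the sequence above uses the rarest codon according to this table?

5

Codon 1 GAU (Asp): 14.5 per 1000.
Codon 2 GAC (Asp): 14.0 per 1000.
Codon 3 CAA (Gln): 9.2 per 1000.
Codon 4 UUC (Phe): 43.5 per 1000.
Codon 5 CGG (Arg): 4.1 per 1000.
Codon 6 UCA (Ser): 4.6 per 1000.
Codon 7 GAU (Asp): 14.5 per 1000.
Lowest frequency is 4.1 at codon 5.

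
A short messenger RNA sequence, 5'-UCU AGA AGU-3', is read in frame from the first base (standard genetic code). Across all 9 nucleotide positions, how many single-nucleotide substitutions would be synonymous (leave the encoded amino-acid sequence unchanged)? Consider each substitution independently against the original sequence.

6

Codon 1 (UCU, Ser): 3 synonymous substitutions.
Codon 2 (AGA, Arg): 2 synonymous substitutions.
Codon 3 (AGU, Ser): 1 synonymous substitution.
Total: 3 + 2 + 1 = 6.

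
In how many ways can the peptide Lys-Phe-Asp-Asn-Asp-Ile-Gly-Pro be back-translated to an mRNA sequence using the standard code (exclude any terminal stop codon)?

1536

Lys: 2 codons.
Phe: 2 codons.
Asp: 2 codons.
Asn: 2 codons.
Asp: 2 codons.
Ile: 3 codons.
Gly: 4 codons.
Pro: 4 codons.
2 × 2 × 2 × 2 × 2 × 3 × 4 × 4 = 1536.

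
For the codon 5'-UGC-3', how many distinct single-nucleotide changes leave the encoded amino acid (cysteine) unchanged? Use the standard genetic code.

Position 1: none → 0 synonymous.
Position 2: none → 0 synonymous.
Position 3: UGU → 1 synonymous.
Total: 0 + 0 + 1 = 1.

1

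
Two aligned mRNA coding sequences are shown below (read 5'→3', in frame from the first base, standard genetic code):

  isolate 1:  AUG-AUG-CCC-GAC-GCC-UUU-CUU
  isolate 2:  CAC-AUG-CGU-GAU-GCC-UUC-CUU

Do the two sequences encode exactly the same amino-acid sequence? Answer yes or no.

no

Codon 1: AUG Met / CAC His — nonsynonymous.
Codon 2: AUG Met / AUG Met — identical.
Codon 3: CCC Pro / CGU Arg — nonsynonymous.
Codon 4: GAC Asp / GAU Asp — synonymous.
Codon 5: GCC Ala / GCC Ala — identical.
Codon 6: UUU Phe / UUC Phe — synonymous.
Codon 7: CUU Leu / CUU Leu — identical.
Nonsynonymous differences: 2 → different protein.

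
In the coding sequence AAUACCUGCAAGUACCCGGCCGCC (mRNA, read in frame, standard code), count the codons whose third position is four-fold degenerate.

4

Codon 1 AAU (Asn): third position 2-fold.
Codon 2 ACC (Thr): third position 4-fold.
Codon 3 UGC (Cys): third position 2-fold.
Codon 4 AAG (Lys): third position 2-fold.
Codon 5 UAC (Tyr): third position 2-fold.
Codon 6 CCG (Pro): third position 4-fold.
Codon 7 GCC (Ala): third position 4-fold.
Codon 8 GCC (Ala): third position 4-fold.
Four-fold degenerate third positions: 4.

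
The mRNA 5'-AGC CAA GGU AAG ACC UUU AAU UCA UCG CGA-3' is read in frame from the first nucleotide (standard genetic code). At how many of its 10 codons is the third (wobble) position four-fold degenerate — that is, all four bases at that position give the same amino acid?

5

Codon 1 AGC (Ser): third position 2-fold.
Codon 2 CAA (Gln): third position 2-fold.
Codon 3 GGU (Gly): third position 4-fold.
Codon 4 AAG (Lys): third position 2-fold.
Codon 5 ACC (Thr): third position 4-fold.
Codon 6 UUU (Phe): third position 2-fold.
Codon 7 AAU (Asn): third position 2-fold.
Codon 8 UCA (Ser): third position 4-fold.
Codon 9 UCG (Ser): third position 4-fold.
Codon 10 CGA (Arg): third position 4-fold.
Four-fold degenerate third positions: 5.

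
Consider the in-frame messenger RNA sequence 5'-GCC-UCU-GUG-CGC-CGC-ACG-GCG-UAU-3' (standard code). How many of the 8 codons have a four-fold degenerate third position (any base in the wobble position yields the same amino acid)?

7

Codon 1 GCC (Ala): third position 4-fold.
Codon 2 UCU (Ser): third position 4-fold.
Codon 3 GUG (Val): third position 4-fold.
Codon 4 CGC (Arg): third position 4-fold.
Codon 5 CGC (Arg): third position 4-fold.
Codon 6 ACG (Thr): third position 4-fold.
Codon 7 GCG (Ala): third position 4-fold.
Codon 8 UAU (Tyr): third position 2-fold.
Four-fold degenerate third positions: 7.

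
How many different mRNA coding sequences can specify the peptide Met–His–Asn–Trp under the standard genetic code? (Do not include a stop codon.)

4

Met: 1 codon.
His: 2 codons.
Asn: 2 codons.
Trp: 1 codon.
1 × 2 × 2 × 1 = 4.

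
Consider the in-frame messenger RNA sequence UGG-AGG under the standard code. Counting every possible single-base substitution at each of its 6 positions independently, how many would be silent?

Codon 1 (UGG, Trp): 0 synonymous substitutions.
Codon 2 (AGG, Arg): 2 synonymous substitutions.
Total: 0 + 2 = 2.

2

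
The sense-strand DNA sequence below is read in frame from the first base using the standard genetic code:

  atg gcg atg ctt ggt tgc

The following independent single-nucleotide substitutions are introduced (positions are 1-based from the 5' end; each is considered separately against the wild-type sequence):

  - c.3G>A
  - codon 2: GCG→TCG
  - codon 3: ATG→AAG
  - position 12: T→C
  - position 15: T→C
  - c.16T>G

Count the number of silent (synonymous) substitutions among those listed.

Codon 1: ATG (Met) → ATA (Ile) — missense.
Codon 2: GCG (Ala) → TCG (Ser) — missense.
Codon 3: ATG (Met) → AAG (Lys) — missense.
Codon 4: CTT (Leu) → CTC (Leu) — synonymous.
Codon 5: GGT (Gly) → GGC (Gly) — synonymous.
Codon 6: TGC (Cys) → GGC (Gly) — missense.
Synonymous: 2 of 6.

2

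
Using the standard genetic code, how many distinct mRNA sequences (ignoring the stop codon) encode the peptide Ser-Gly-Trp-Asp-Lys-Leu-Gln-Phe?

Ser: 6 codons.
Gly: 4 codons.
Trp: 1 codon.
Asp: 2 codons.
Lys: 2 codons.
Leu: 6 codons.
Gln: 2 codons.
Phe: 2 codons.
6 × 4 × 1 × 2 × 2 × 6 × 2 × 2 = 2304.

2304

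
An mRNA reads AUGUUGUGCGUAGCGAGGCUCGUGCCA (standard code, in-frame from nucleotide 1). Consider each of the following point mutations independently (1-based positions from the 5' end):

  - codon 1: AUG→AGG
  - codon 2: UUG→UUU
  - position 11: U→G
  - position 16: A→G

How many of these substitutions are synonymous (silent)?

0

Codon 1: AUG (Met) → AGG (Arg) — missense.
Codon 2: UUG (Leu) → UUU (Phe) — missense.
Codon 4: GUA (Val) → GGA (Gly) — missense.
Codon 6: AGG (Arg) → GGG (Gly) — missense.
Synonymous: 0 of 4.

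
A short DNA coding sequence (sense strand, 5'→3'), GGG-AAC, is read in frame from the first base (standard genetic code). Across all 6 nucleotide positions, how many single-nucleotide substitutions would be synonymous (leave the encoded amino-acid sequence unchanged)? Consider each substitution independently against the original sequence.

4

Codon 1 (GGG, Gly): 3 synonymous substitutions.
Codon 2 (AAC, Asn): 1 synonymous substitution.
Total: 3 + 1 = 4.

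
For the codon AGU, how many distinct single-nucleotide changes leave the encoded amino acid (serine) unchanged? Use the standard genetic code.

1

Position 1: none → 0 synonymous.
Position 2: none → 0 synonymous.
Position 3: AGC → 1 synonymous.
Total: 0 + 0 + 1 = 1.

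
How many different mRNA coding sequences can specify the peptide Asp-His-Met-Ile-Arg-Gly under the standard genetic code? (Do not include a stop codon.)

288

Asp: 2 codons.
His: 2 codons.
Met: 1 codon.
Ile: 3 codons.
Arg: 6 codons.
Gly: 4 codons.
2 × 2 × 1 × 3 × 6 × 4 = 288.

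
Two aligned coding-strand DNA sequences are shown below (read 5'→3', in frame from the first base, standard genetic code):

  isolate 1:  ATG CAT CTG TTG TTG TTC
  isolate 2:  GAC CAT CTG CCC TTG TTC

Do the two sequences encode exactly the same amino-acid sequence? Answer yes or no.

Codon 1: ATG Met / GAC Asp — nonsynonymous.
Codon 2: CAT His / CAT His — identical.
Codon 3: CTG Leu / CTG Leu — identical.
Codon 4: TTG Leu / CCC Pro — nonsynonymous.
Codon 5: TTG Leu / TTG Leu — identical.
Codon 6: TTC Phe / TTC Phe — identical.
Nonsynonymous differences: 2 → different protein.

no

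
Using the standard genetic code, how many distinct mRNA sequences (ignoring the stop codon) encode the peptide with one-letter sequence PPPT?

256

Pro: 4 codons.
Pro: 4 codons.
Pro: 4 codons.
Thr: 4 codons.
4 × 4 × 4 × 4 = 256.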